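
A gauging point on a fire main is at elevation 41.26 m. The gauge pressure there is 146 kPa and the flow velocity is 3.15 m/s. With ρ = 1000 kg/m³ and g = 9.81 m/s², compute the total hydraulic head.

Pressure head ψ = P/(ρg) = 146×1000 / (1000 × 9.81) = 14.88 m.
Velocity head = v²/(2g) = 3.15² / (2 × 9.81) = 0.506 m.
h = z + ψ + v²/(2g) = 41.26 + 14.88 + 0.506 = 56.65 m.

h ≈ 56.65 m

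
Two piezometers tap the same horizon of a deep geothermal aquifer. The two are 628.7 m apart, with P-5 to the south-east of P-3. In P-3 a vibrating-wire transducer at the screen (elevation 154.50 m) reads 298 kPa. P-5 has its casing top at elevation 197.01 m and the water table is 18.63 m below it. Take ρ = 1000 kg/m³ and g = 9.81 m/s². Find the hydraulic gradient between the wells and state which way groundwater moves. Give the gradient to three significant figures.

Pressure head at P-3: ψ = P/(ρg) = 298×1000 / (1000 × 9.81) = 30.38 m.
Total head at P-3: h = z + ψ = 154.50 + 30.38 = 184.88 m.
Total head at P-5: h = 197.01 − 18.63 = 178.38 m.
Head difference: h(P-3) − h(P-5) = 184.88 − 178.38 = 6.50 m.
Hydraulic gradient: i = |Δh| / L = 6.50 / 628.7 = 0.0103.
Flow is from higher to lower head: from P-3 toward P-5, i.e. toward the south-east.

i ≈ 0.0103; groundwater flows toward the south-east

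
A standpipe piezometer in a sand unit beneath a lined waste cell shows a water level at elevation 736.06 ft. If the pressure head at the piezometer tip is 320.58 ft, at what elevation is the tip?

z ≈ 415.48 ft

z = h − ψ = 736.06 − 320.58 = 415.48 ft.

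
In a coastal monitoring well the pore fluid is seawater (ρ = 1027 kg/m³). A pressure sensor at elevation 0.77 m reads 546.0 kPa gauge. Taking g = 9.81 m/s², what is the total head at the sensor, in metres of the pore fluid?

h ≈ 54.96 m

ψ = P/(ρg) = 546.0×1000 / (1027 × 9.81) = 54.19 m.
h = z + ψ = 0.77 + 54.19 = 54.96 m.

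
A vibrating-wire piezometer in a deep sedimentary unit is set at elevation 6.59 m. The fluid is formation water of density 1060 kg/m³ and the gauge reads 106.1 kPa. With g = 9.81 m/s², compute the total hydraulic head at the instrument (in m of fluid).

ψ = P/(ρg) = 106.1×1000 / (1060 × 9.81) = 10.20 m.
h = z + ψ = 6.59 + 10.20 = 16.79 m.

h ≈ 16.79 m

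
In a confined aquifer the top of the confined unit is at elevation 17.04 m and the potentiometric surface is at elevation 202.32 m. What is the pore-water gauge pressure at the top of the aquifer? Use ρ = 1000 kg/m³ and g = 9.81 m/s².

Pressure head at the aquifer top: ψ = h − z = 202.32 − 17.04 = 185.28 m.
P = ρgψ = 1000 × 9.81 × 185.28 = 1817597 Pa ≈ 1820 kPa.

P ≈ 1820 kPa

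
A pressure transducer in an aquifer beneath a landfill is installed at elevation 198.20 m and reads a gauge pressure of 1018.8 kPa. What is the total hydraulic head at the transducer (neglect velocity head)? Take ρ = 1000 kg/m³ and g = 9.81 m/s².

ψ = P/(ρg) = 1018.8×1000 / (1000 × 9.81) = 103.85 m.
h = z + ψ = 198.20 + 103.85 = 302.05 m.

h ≈ 302.05 m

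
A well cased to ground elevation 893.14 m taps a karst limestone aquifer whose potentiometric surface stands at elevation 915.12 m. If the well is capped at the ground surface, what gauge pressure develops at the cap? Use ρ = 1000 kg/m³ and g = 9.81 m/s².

Head above the cap: Δh = 915.12 − 893.14 = 21.98 m.
P = ρgΔh = 1000 × 9.81 × 21.98 = 215624 Pa ≈ 216 kPa.

P ≈ 216 kPa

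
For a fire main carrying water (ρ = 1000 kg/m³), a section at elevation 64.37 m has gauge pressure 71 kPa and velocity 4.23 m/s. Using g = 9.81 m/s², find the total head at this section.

Pressure head ψ = P/(ρg) = 71×1000 / (1000 × 9.81) = 7.24 m.
Velocity head = v²/(2g) = 4.23² / (2 × 9.81) = 0.912 m.
h = z + ψ + v²/(2g) = 64.37 + 7.24 + 0.912 = 72.52 m.

h ≈ 72.52 m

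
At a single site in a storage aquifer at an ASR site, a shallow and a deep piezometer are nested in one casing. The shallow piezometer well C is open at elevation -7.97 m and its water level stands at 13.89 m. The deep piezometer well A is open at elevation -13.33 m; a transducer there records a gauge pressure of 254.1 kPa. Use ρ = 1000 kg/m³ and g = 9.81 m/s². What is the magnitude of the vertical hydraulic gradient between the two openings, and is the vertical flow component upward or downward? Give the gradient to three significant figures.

|i_v| ≈ 0.246; vertical flow is downward

Total head at well C: h = 13.89 m (water level in the standpipe).
Pressure head at well A: ψ = P/(ρg) = 254.1×1000 / (1000 × 9.81) = 25.90 m.
Total head at well A: h = z + ψ = -13.33 + 25.90 = 12.57 m.
Δh = h(well C) − h(well A) = 13.89 − 12.57 = 1.32 m.
Vertical separation Δz = -7.97 − (-13.33) = 5.36 m.
|i_v| = |Δh| / Δz = 1.32 / 5.36 = 0.246.
Head is higher in the shallow piezometer, so vertical flow is downward (recharge condition).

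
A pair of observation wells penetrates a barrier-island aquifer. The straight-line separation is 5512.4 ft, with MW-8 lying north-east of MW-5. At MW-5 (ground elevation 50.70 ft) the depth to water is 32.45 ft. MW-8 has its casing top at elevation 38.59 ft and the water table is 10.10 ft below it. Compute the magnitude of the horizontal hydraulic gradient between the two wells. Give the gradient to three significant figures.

Total head at MW-5: h = 50.70 − 32.45 = 18.25 ft.
Total head at MW-8: h = 38.59 − 10.10 = 28.49 ft.
Head difference: h(MW-5) − h(MW-8) = 18.25 − 28.49 = -10.24 ft.
Hydraulic gradient: i = |Δh| / L = 10.24 / 5512.4 = 0.00186.

i ≈ 0.00186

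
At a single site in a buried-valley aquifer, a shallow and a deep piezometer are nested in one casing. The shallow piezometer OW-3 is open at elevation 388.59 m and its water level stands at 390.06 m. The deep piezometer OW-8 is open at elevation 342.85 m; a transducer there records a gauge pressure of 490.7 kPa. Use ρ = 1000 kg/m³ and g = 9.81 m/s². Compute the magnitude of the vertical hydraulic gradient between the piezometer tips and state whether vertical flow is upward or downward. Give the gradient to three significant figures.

Total head at OW-3: h = 390.06 m (water level in the standpipe).
Pressure head at OW-8: ψ = P/(ρg) = 490.7×1000 / (1000 × 9.81) = 50.02 m.
Total head at OW-8: h = z + ψ = 342.85 + 50.02 = 392.87 m.
Δh = h(OW-3) − h(OW-8) = 390.06 − 392.87 = -2.81 m.
Vertical separation Δz = 388.59 − 342.85 = 45.74 m.
|i_v| = |Δh| / Δz = 2.81 / 45.74 = 0.0614.
Head is higher in the deep piezometer, so vertical flow is upward (discharge condition).

|i_v| ≈ 0.0614; vertical flow is upward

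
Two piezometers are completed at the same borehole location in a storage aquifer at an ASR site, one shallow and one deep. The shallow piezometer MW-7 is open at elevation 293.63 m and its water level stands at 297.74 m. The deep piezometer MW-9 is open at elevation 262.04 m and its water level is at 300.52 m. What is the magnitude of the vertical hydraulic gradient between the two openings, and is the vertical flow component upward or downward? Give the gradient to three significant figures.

|i_v| ≈ 0.0880; vertical flow is upward

Total head at MW-7: h = 297.74 m (water level in the standpipe).
Total head at MW-9: h = 300.52 m.
Δh = h(MW-7) − h(MW-9) = 297.74 − 300.52 = -2.78 m.
Vertical separation Δz = 293.63 − 262.04 = 31.59 m.
|i_v| = |Δh| / Δz = 2.78 / 31.59 = 0.0880.
Head is higher in the deep piezometer, so vertical flow is upward (discharge condition).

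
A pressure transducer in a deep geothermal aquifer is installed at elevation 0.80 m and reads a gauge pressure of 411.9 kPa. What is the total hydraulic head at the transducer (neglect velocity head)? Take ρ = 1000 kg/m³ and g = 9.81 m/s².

h ≈ 42.79 m

ψ = P/(ρg) = 411.9×1000 / (1000 × 9.81) = 41.99 m.
h = z + ψ = 0.80 + 41.99 = 42.79 m.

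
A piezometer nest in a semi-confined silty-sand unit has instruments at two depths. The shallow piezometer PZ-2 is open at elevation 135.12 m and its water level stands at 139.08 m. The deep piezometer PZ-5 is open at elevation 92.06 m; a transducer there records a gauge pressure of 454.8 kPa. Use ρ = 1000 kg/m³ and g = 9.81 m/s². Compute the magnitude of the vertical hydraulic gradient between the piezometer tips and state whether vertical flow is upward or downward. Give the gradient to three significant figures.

|i_v| ≈ 0.0153; vertical flow is downward

Total head at PZ-2: h = 139.08 m (water level in the standpipe).
Pressure head at PZ-5: ψ = P/(ρg) = 454.8×1000 / (1000 × 9.81) = 46.36 m.
Total head at PZ-5: h = z + ψ = 92.06 + 46.36 = 138.42 m.
Δh = h(PZ-2) − h(PZ-5) = 139.08 − 138.42 = 0.66 m.
Vertical separation Δz = 135.12 − 92.06 = 43.06 m.
|i_v| = |Δh| / Δz = 0.66 / 43.06 = 0.0153.
Head is higher in the shallow piezometer, so vertical flow is downward (recharge condition).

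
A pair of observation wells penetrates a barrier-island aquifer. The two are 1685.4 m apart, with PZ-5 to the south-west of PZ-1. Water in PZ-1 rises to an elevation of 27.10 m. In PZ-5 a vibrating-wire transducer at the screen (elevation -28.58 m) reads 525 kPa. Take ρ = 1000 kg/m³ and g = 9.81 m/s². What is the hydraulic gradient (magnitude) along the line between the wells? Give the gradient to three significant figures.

i ≈ 0.00128

Total head at PZ-1: h = 27.10 m (water level in the piezometer is the total head).
Pressure head at PZ-5: ψ = P/(ρg) = 525×1000 / (1000 × 9.81) = 53.52 m.
Total head at PZ-5: h = z + ψ = -28.58 + 53.52 = 24.94 m.
Head difference: h(PZ-1) − h(PZ-5) = 27.10 − 24.94 = 2.16 m.
Hydraulic gradient: i = |Δh| / L = 2.16 / 1685.4 = 0.00128.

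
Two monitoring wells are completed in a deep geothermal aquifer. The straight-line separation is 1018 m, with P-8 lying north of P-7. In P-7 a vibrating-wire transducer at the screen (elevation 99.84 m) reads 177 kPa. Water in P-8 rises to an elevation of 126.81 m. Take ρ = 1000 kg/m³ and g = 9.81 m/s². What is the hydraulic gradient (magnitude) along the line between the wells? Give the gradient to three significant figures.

i ≈ 0.00877

Pressure head at P-7: ψ = P/(ρg) = 177×1000 / (1000 × 9.81) = 18.04 m.
Total head at P-7: h = z + ψ = 99.84 + 18.04 = 117.88 m.
Total head at P-8: h = 126.81 m (water level in the piezometer is the total head).
Head difference: h(P-7) − h(P-8) = 117.88 − 126.81 = -8.93 m.
Hydraulic gradient: i = |Δh| / L = 8.93 / 1018 = 0.00877.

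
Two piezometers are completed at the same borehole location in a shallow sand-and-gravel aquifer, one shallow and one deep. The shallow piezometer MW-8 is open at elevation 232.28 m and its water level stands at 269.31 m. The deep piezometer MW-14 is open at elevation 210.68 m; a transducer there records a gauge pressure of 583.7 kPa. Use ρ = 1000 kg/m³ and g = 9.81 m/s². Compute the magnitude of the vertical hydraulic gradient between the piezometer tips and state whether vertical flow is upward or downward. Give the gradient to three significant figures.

Total head at MW-8: h = 269.31 m (water level in the standpipe).
Pressure head at MW-14: ψ = P/(ρg) = 583.7×1000 / (1000 × 9.81) = 59.50 m.
Total head at MW-14: h = z + ψ = 210.68 + 59.50 = 270.18 m.
Δh = h(MW-8) − h(MW-14) = 269.31 − 270.18 = -0.87 m.
Vertical separation Δz = 232.28 − 210.68 = 21.60 m.
|i_v| = |Δh| / Δz = 0.87 / 21.60 = 0.0403.
Head is higher in the deep piezometer, so vertical flow is upward (discharge condition).

|i_v| ≈ 0.0403; vertical flow is upward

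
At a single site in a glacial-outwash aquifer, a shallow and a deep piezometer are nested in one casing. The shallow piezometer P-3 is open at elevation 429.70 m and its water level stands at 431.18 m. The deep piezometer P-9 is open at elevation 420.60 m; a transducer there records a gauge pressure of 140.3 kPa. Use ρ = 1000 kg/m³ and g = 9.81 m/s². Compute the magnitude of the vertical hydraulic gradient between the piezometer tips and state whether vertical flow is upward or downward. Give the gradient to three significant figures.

|i_v| ≈ 0.409; vertical flow is upward

Total head at P-3: h = 431.18 m (water level in the standpipe).
Pressure head at P-9: ψ = P/(ρg) = 140.3×1000 / (1000 × 9.81) = 14.30 m.
Total head at P-9: h = z + ψ = 420.60 + 14.30 = 434.90 m.
Δh = h(P-3) − h(P-9) = 431.18 − 434.90 = -3.72 m.
Vertical separation Δz = 429.70 − 420.60 = 9.10 m.
|i_v| = |Δh| / Δz = 3.72 / 9.10 = 0.409.
Head is higher in the deep piezometer, so vertical flow is upward (discharge condition).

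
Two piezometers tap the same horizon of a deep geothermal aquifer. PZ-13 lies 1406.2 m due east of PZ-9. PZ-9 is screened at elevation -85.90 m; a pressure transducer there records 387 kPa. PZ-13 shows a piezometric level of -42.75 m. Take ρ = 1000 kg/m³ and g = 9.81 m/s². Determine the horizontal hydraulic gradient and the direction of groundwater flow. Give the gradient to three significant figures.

Pressure head at PZ-9: ψ = P/(ρg) = 387×1000 / (1000 × 9.81) = 39.45 m.
Total head at PZ-9: h = z + ψ = -85.90 + 39.45 = -46.45 m.
Total head at PZ-13: h = -42.75 m (water level in the piezometer is the total head).
Head difference: h(PZ-9) − h(PZ-13) = -46.45 − (-42.75) = -3.70 m.
Hydraulic gradient: i = |Δh| / L = 3.70 / 1406.2 = 0.00263.
Flow is from higher to lower head: from PZ-13 toward PZ-9, i.e. toward the west.

i ≈ 0.00263; groundwater flows toward the west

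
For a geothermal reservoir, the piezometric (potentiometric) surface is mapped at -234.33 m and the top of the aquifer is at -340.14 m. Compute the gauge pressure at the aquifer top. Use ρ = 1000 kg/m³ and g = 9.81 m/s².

Pressure head at the aquifer top: ψ = h − z = -234.33 − (-340.14) = 105.81 m.
P = ρgψ = 1000 × 9.81 × 105.81 = 1037996 Pa ≈ 1040 kPa.

P ≈ 1040 kPa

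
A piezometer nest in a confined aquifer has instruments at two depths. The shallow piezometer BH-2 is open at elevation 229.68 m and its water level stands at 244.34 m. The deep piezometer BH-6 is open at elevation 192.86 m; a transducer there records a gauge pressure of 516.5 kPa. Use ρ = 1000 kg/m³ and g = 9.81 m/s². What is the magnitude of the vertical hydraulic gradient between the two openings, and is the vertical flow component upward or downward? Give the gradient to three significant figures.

|i_v| ≈ 0.0318; vertical flow is upward

Total head at BH-2: h = 244.34 m (water level in the standpipe).
Pressure head at BH-6: ψ = P/(ρg) = 516.5×1000 / (1000 × 9.81) = 52.65 m.
Total head at BH-6: h = z + ψ = 192.86 + 52.65 = 245.51 m.
Δh = h(BH-2) − h(BH-6) = 244.34 − 245.51 = -1.17 m.
Vertical separation Δz = 229.68 − 192.86 = 36.82 m.
|i_v| = |Δh| / Δz = 1.17 / 36.82 = 0.0318.
Head is higher in the deep piezometer, so vertical flow is upward (discharge condition).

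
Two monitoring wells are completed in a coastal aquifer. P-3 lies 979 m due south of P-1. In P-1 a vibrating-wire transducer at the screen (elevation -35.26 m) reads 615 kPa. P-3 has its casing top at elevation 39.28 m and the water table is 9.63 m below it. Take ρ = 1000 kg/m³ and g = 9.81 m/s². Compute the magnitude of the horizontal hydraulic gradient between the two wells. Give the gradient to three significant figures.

i ≈ 0.00227

Pressure head at P-1: ψ = P/(ρg) = 615×1000 / (1000 × 9.81) = 62.69 m.
Total head at P-1: h = z + ψ = -35.26 + 62.69 = 27.43 m.
Total head at P-3: h = 39.28 − 9.63 = 29.65 m.
Head difference: h(P-1) − h(P-3) = 27.43 − 29.65 = -2.22 m.
Hydraulic gradient: i = |Δh| / L = 2.22 / 979 = 0.00227.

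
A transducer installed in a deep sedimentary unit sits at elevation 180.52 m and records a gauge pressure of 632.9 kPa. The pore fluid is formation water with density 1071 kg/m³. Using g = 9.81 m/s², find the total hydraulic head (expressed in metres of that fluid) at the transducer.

h ≈ 240.76 m

ψ = P/(ρg) = 632.9×1000 / (1071 × 9.81) = 60.24 m.
h = z + ψ = 180.52 + 60.24 = 240.76 m.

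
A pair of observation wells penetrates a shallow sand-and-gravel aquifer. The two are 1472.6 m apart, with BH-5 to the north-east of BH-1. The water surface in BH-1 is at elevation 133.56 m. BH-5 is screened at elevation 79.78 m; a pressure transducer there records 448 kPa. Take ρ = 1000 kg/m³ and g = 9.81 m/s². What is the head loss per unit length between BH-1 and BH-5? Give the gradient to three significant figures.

Total head at BH-1: h = 133.56 m (water level in the piezometer is the total head).
Pressure head at BH-5: ψ = P/(ρg) = 448×1000 / (1000 × 9.81) = 45.67 m.
Total head at BH-5: h = z + ψ = 79.78 + 45.67 = 125.45 m.
Head difference: h(BH-1) − h(BH-5) = 133.56 − 125.45 = 8.11 m.
Hydraulic gradient: i = |Δh| / L = 8.11 / 1472.6 = 0.00551.

i ≈ 0.00551 m/m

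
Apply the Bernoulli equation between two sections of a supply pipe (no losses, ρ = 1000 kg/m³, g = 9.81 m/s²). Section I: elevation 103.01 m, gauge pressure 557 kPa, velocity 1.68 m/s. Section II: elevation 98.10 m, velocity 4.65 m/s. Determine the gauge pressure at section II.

P₂ ≈ 596 kPa

Pressure head at I: ψ₁ = P₁/(ρg) = 557×1000 / (1000 × 9.81) = 56.78 m.
Velocity heads: v₁²/2g = 1.68²/19.62 = 0.144 m; v₂²/2g = 4.65²/19.62 = 1.102 m.
Total head H = z₁ + ψ₁ + v₁²/2g = 103.01 + 56.78 + 0.144 = 159.93 m.
ψ₂ = H − z₂ − v₂²/2g = 159.93 − 98.10 − 1.102 = 60.73 m.
P₂ = ρgψ₂ = 1000 × 9.81 × 60.73 ≈ 596 kPa.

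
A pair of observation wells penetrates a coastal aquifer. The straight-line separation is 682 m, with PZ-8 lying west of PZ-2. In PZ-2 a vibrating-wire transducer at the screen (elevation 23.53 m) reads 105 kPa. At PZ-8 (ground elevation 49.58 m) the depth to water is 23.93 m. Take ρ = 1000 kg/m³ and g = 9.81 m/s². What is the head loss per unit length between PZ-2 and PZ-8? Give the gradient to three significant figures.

i ≈ 0.0126 m/m

Pressure head at PZ-2: ψ = P/(ρg) = 105×1000 / (1000 × 9.81) = 10.70 m.
Total head at PZ-2: h = z + ψ = 23.53 + 10.70 = 34.23 m.
Total head at PZ-8: h = 49.58 − 23.93 = 25.65 m.
Head difference: h(PZ-2) − h(PZ-8) = 34.23 − 25.65 = 8.58 m.
Hydraulic gradient: i = |Δh| / L = 8.58 / 682 = 0.0126.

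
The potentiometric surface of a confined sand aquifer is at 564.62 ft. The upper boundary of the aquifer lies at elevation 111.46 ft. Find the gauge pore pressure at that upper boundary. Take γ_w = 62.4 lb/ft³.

Pressure head at the aquifer top: ψ = h − z = 564.62 − 111.46 = 453.16 ft.
P = γψ/144 = 62.4 × 453.16 / 144 = 196 psi.

P ≈ 196 psi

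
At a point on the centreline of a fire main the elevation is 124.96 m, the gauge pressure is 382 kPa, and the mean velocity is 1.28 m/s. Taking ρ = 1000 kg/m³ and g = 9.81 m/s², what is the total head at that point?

h ≈ 163.98 m

Pressure head ψ = P/(ρg) = 382×1000 / (1000 × 9.81) = 38.94 m.
Velocity head = v²/(2g) = 1.28² / (2 × 9.81) = 0.084 m.
h = z + ψ + v²/(2g) = 124.96 + 38.94 + 0.084 = 163.98 m.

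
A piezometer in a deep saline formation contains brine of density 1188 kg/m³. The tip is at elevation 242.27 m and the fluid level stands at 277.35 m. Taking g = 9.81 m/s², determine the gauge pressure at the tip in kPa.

P ≈ 409 kPa

Pressure head ψ = h − z = 277.35 − 242.27 = 35.08 m.
P = ρgψ = 1188 × 9.81 × 35.08 = 408832 Pa ≈ 409 kPa.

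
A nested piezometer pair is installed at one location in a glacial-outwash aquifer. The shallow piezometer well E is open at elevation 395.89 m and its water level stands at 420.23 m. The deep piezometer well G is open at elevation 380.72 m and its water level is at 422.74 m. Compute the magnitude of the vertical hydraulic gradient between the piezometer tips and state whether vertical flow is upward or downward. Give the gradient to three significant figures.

|i_v| ≈ 0.165; vertical flow is upward

Total head at well E: h = 420.23 m (water level in the standpipe).
Total head at well G: h = 422.74 m.
Δh = h(well E) − h(well G) = 420.23 − 422.74 = -2.51 m.
Vertical separation Δz = 395.89 − 380.72 = 15.17 m.
|i_v| = |Δh| / Δz = 2.51 / 15.17 = 0.165.
Head is higher in the deep piezometer, so vertical flow is upward (discharge condition).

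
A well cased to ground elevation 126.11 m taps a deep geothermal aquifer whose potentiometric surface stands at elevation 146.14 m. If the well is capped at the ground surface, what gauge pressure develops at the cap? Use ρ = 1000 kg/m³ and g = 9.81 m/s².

P ≈ 196 kPa

Head above the cap: Δh = 146.14 − 126.11 = 20.03 m.
P = ρgΔh = 1000 × 9.81 × 20.03 = 196494 Pa ≈ 196 kPa.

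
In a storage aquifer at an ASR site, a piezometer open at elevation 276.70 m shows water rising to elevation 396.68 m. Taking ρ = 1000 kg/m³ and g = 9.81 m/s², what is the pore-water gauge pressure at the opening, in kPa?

P ≈ 1180 kPa

Pressure head ψ = h − z = 396.68 − 276.70 = 119.98 m.
P = ρgψ = 1000 × 9.81 × 119.98 = 1177004 Pa ≈ 1180 kPa.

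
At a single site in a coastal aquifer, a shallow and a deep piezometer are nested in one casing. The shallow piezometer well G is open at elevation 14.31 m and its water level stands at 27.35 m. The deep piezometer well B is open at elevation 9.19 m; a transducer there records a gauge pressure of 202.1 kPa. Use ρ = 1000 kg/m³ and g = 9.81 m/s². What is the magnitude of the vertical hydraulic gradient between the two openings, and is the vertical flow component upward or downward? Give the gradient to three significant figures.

|i_v| ≈ 0.477; vertical flow is upward

Total head at well G: h = 27.35 m (water level in the standpipe).
Pressure head at well B: ψ = P/(ρg) = 202.1×1000 / (1000 × 9.81) = 20.60 m.
Total head at well B: h = z + ψ = 9.19 + 20.60 = 29.79 m.
Δh = h(well G) − h(well B) = 27.35 − 29.79 = -2.44 m.
Vertical separation Δz = 14.31 − 9.19 = 5.12 m.
|i_v| = |Δh| / Δz = 2.44 / 5.12 = 0.477.
Head is higher in the deep piezometer, so vertical flow is upward (discharge condition).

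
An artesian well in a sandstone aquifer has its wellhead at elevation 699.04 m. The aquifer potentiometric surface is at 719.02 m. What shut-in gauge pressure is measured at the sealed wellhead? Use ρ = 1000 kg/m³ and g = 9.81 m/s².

Head above the cap: Δh = 719.02 − 699.04 = 19.98 m.
P = ρgΔh = 1000 × 9.81 × 19.98 = 196004 Pa ≈ 196 kPa.

P ≈ 196 kPa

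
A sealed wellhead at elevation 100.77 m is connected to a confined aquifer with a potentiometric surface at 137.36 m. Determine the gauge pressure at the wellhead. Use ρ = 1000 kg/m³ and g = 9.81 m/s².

Head above the cap: Δh = 137.36 − 100.77 = 36.59 m.
P = ρgΔh = 1000 × 9.81 × 36.59 = 358948 Pa ≈ 359 kPa.

P ≈ 359 kPa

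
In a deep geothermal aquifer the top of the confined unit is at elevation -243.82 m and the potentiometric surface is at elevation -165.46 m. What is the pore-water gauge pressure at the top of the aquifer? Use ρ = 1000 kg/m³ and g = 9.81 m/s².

P ≈ 769 kPa

Pressure head at the aquifer top: ψ = h − z = -165.46 − (-243.82) = 78.36 m.
P = ρgψ = 1000 × 9.81 × 78.36 = 768712 Pa ≈ 769 kPa.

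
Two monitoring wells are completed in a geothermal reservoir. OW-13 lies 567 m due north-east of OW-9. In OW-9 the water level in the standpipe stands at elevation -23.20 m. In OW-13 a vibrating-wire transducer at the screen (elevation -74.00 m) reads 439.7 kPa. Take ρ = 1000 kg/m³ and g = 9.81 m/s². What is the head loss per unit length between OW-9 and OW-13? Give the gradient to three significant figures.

Total head at OW-9: h = -23.20 m (water level in the piezometer is the total head).
Pressure head at OW-13: ψ = P/(ρg) = 439.7×1000 / (1000 × 9.81) = 44.82 m.
Total head at OW-13: h = z + ψ = -74.00 + 44.82 = -29.18 m.
Head difference: h(OW-9) − h(OW-13) = -23.20 − (-29.18) = 5.98 m.
Hydraulic gradient: i = |Δh| / L = 5.98 / 567 = 0.0105.

i ≈ 0.0105 m/m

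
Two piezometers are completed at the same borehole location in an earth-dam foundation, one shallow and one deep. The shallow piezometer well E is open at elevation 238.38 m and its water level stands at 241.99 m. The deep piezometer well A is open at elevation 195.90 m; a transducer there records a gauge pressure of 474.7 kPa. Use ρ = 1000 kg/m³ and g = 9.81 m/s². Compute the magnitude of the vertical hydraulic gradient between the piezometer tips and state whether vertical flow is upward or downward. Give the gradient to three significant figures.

|i_v| ≈ 0.0541; vertical flow is upward

Total head at well E: h = 241.99 m (water level in the standpipe).
Pressure head at well A: ψ = P/(ρg) = 474.7×1000 / (1000 × 9.81) = 48.39 m.
Total head at well A: h = z + ψ = 195.90 + 48.39 = 244.29 m.
Δh = h(well E) − h(well A) = 241.99 − 244.29 = -2.30 m.
Vertical separation Δz = 238.38 − 195.90 = 42.48 m.
|i_v| = |Δh| / Δz = 2.30 / 42.48 = 0.0541.
Head is higher in the deep piezometer, so vertical flow is upward (discharge condition).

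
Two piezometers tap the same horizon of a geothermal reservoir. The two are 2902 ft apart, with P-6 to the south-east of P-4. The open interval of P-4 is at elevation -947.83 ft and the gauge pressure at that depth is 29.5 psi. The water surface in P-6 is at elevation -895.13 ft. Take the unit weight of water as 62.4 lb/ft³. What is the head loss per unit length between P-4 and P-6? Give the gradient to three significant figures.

i ≈ 0.00530 ft/ft

Pressure head at P-4: ψ = 144·P/γ = 144 × 29.5 / 62.4 = 68.08 ft.
Total head at P-4: h = z + ψ = -947.83 + 68.08 = -879.75 ft.
Total head at P-6: h = -895.13 ft (water level in the piezometer is the total head).
Head difference: h(P-4) − h(P-6) = -879.75 − (-895.13) = 15.38 ft.
Hydraulic gradient: i = |Δh| / L = 15.38 / 2902 = 0.00530.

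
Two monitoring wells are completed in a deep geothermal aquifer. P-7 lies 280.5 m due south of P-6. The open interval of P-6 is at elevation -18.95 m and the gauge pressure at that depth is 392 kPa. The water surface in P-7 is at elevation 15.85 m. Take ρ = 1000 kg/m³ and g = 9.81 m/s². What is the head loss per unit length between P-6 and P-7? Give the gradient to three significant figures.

Pressure head at P-6: ψ = P/(ρg) = 392×1000 / (1000 × 9.81) = 39.96 m.
Total head at P-6: h = z + ψ = -18.95 + 39.96 = 21.01 m.
Total head at P-7: h = 15.85 m (water level in the piezometer is the total head).
Head difference: h(P-6) − h(P-7) = 21.01 − 15.85 = 5.16 m.
Hydraulic gradient: i = |Δh| / L = 5.16 / 280.5 = 0.0184.

i ≈ 0.0184 m/m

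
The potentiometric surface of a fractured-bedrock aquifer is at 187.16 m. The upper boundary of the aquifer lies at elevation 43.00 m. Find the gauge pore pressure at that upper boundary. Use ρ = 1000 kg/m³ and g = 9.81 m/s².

P ≈ 1410 kPa

Pressure head at the aquifer top: ψ = h − z = 187.16 − 43.00 = 144.16 m.
P = ρgψ = 1000 × 9.81 × 144.16 = 1414210 Pa ≈ 1410 kPa.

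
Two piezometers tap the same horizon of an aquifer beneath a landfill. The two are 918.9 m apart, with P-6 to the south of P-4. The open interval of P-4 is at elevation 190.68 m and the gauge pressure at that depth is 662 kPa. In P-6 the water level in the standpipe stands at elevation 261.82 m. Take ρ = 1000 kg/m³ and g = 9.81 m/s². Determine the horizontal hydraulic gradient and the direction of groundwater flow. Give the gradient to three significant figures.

Pressure head at P-4: ψ = P/(ρg) = 662×1000 / (1000 × 9.81) = 67.48 m.
Total head at P-4: h = z + ψ = 190.68 + 67.48 = 258.16 m.
Total head at P-6: h = 261.82 m (water level in the piezometer is the total head).
Head difference: h(P-4) − h(P-6) = 258.16 − 261.82 = -3.66 m.
Hydraulic gradient: i = |Δh| / L = 3.66 / 918.9 = 0.00398.
Flow is from higher to lower head: from P-6 toward P-4, i.e. toward the north.

i ≈ 0.00398; groundwater flows toward the north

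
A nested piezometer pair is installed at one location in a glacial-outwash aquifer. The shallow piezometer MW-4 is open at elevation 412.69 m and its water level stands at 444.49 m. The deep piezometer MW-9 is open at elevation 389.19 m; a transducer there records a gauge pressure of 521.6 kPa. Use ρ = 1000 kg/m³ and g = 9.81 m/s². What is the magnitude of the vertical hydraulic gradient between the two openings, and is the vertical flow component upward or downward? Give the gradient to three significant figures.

|i_v| ≈ 0.0906; vertical flow is downward

Total head at MW-4: h = 444.49 m (water level in the standpipe).
Pressure head at MW-9: ψ = P/(ρg) = 521.6×1000 / (1000 × 9.81) = 53.17 m.
Total head at MW-9: h = z + ψ = 389.19 + 53.17 = 442.36 m.
Δh = h(MW-4) − h(MW-9) = 444.49 − 442.36 = 2.13 m.
Vertical separation Δz = 412.69 − 389.19 = 23.50 m.
|i_v| = |Δh| / Δz = 2.13 / 23.50 = 0.0906.
Head is higher in the shallow piezometer, so vertical flow is downward (recharge condition).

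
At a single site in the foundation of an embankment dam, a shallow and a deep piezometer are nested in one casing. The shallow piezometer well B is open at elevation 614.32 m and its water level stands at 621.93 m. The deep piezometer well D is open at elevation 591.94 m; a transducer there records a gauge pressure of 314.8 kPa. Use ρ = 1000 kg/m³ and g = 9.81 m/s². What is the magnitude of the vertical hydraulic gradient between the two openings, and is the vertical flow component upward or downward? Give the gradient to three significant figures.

Total head at well B: h = 621.93 m (water level in the standpipe).
Pressure head at well D: ψ = P/(ρg) = 314.8×1000 / (1000 × 9.81) = 32.09 m.
Total head at well D: h = z + ψ = 591.94 + 32.09 = 624.03 m.
Δh = h(well B) − h(well D) = 621.93 − 624.03 = -2.10 m.
Vertical separation Δz = 614.32 − 591.94 = 22.38 m.
|i_v| = |Δh| / Δz = 2.10 / 22.38 = 0.0938.
Head is higher in the deep piezometer, so vertical flow is upward (discharge condition).

|i_v| ≈ 0.0938; vertical flow is upward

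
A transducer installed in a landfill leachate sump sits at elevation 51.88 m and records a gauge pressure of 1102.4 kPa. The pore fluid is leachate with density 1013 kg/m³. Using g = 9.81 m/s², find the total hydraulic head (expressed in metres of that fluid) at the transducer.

h ≈ 162.81 m

ψ = P/(ρg) = 1102.4×1000 / (1013 × 9.81) = 110.93 m.
h = z + ψ = 51.88 + 110.93 = 162.81 m.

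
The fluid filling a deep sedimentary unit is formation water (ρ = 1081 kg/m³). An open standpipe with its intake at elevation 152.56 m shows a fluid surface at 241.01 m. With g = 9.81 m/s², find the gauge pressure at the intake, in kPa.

P ≈ 938 kPa

Pressure head ψ = h − z = 241.01 − 152.56 = 88.45 m.
P = ρgψ = 1081 × 9.81 × 88.45 = 937978 Pa ≈ 938 kPa.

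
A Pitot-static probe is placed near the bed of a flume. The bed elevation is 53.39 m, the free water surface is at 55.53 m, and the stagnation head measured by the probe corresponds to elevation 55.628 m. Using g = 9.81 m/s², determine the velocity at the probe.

Near the bed, under hydrostatic conditions, the piezometric head (z + ψ) equals the free-surface elevation, 55.53 m.
Velocity head = total − piezometric = 55.628 − 55.53 = 0.098 m.
v = √(2g·h_v) = √(2 × 9.81 × 0.098) = 1.39 m/s.

v ≈ 1.39 m/s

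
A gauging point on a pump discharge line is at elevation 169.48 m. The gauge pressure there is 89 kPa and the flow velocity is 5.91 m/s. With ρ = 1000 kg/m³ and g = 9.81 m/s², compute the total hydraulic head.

Pressure head ψ = P/(ρg) = 89×1000 / (1000 × 9.81) = 9.07 m.
Velocity head = v²/(2g) = 5.91² / (2 × 9.81) = 1.780 m.
h = z + ψ + v²/(2g) = 169.48 + 9.07 + 1.780 = 180.33 m.

h ≈ 180.33 m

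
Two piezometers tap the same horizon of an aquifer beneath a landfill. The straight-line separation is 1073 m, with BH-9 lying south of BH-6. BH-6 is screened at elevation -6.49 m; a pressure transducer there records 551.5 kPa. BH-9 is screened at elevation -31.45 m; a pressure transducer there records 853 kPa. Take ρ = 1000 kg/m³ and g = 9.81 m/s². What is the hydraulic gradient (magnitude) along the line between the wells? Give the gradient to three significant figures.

i ≈ 0.00538

Pressure head at BH-6: ψ = P/(ρg) = 551.5×1000 / (1000 × 9.81) = 56.22 m.
Total head at BH-6: h = z + ψ = -6.49 + 56.22 = 49.73 m.
Pressure head at BH-9: ψ = P/(ρg) = 853×1000 / (1000 × 9.81) = 86.95 m.
Total head at BH-9: h = z + ψ = -31.45 + 86.95 = 55.50 m.
Head difference: h(BH-6) − h(BH-9) = 49.73 − 55.50 = -5.77 m.
Hydraulic gradient: i = |Δh| / L = 5.77 / 1073 = 0.00538.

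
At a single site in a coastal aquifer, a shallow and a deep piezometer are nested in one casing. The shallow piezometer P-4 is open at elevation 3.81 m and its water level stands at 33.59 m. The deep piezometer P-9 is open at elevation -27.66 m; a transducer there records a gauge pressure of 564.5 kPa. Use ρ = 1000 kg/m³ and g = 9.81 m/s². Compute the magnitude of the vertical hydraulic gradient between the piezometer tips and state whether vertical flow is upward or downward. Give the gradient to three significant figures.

|i_v| ≈ 0.118; vertical flow is downward

Total head at P-4: h = 33.59 m (water level in the standpipe).
Pressure head at P-9: ψ = P/(ρg) = 564.5×1000 / (1000 × 9.81) = 57.54 m.
Total head at P-9: h = z + ψ = -27.66 + 57.54 = 29.88 m.
Δh = h(P-4) − h(P-9) = 33.59 − 29.88 = 3.71 m.
Vertical separation Δz = 3.81 − (-27.66) = 31.47 m.
|i_v| = |Δh| / Δz = 3.71 / 31.47 = 0.118.
Head is higher in the shallow piezometer, so vertical flow is downward (recharge condition).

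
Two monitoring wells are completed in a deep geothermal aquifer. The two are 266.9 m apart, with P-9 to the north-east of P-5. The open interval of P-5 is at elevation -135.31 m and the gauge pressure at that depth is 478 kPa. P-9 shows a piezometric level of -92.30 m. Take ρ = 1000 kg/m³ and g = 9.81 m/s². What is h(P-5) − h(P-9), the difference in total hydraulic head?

Pressure head at P-5: ψ = P/(ρg) = 478×1000 / (1000 × 9.81) = 48.73 m.
Total head at P-5: h = z + ψ = -135.31 + 48.73 = -86.58 m.
Total head at P-9: h = -92.30 m (water level in the piezometer is the total head).
Head difference: h(P-5) − h(P-9) = -86.58 − (-92.30) = 5.72 m.

Δh ≈ 5.72 m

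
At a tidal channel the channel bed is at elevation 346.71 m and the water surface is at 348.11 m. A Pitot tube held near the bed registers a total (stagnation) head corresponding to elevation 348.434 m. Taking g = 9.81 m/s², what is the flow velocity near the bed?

v ≈ 2.52 m/s

Near the bed, under hydrostatic conditions, the piezometric head (z + ψ) equals the free-surface elevation, 348.11 m.
Velocity head = total − piezometric = 348.434 − 348.11 = 0.324 m.
v = √(2g·h_v) = √(2 × 9.81 × 0.324) = 2.52 m/s.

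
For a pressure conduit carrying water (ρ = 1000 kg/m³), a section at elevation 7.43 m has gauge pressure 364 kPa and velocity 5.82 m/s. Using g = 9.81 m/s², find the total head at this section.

Pressure head ψ = P/(ρg) = 364×1000 / (1000 × 9.81) = 37.10 m.
Velocity head = v²/(2g) = 5.82² / (2 × 9.81) = 1.726 m.
h = z + ψ + v²/(2g) = 7.43 + 37.10 + 1.726 = 46.26 m.

h ≈ 46.26 m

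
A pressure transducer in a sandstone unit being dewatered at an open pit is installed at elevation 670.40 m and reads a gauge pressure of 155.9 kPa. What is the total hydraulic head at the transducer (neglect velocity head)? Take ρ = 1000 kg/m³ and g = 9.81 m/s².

h ≈ 686.29 m

ψ = P/(ρg) = 155.9×1000 / (1000 × 9.81) = 15.89 m.
h = z + ψ = 670.40 + 15.89 = 686.29 m.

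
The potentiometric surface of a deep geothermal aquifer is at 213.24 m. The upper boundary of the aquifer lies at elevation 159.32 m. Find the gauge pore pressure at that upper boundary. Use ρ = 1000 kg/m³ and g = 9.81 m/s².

Pressure head at the aquifer top: ψ = h − z = 213.24 − 159.32 = 53.92 m.
P = ρgψ = 1000 × 9.81 × 53.92 = 528955 Pa ≈ 529 kPa.

P ≈ 529 kPa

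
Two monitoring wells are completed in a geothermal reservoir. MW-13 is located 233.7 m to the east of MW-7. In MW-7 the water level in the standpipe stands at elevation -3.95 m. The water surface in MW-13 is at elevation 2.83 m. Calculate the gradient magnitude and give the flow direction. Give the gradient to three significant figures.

Total head at MW-7: h = -3.95 m (water level in the piezometer is the total head).
Total head at MW-13: h = 2.83 m (water level in the piezometer is the total head).
Head difference: h(MW-7) − h(MW-13) = -3.95 − 2.83 = -6.78 m.
Hydraulic gradient: i = |Δh| / L = 6.78 / 233.7 = 0.0290.
Flow is from higher to lower head: from MW-13 toward MW-7, i.e. toward the west.

i ≈ 0.0290; groundwater flows toward the west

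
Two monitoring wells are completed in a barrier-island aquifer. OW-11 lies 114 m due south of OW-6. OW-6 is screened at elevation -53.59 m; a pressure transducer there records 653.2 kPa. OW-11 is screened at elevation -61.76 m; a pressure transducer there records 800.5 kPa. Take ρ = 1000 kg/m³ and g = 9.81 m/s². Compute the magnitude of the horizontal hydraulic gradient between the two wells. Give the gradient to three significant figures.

Pressure head at OW-6: ψ = P/(ρg) = 653.2×1000 / (1000 × 9.81) = 66.59 m.
Total head at OW-6: h = z + ψ = -53.59 + 66.59 = 13.00 m.
Pressure head at OW-11: ψ = P/(ρg) = 800.5×1000 / (1000 × 9.81) = 81.60 m.
Total head at OW-11: h = z + ψ = -61.76 + 81.60 = 19.84 m.
Head difference: h(OW-6) − h(OW-11) = 13.00 − 19.84 = -6.84 m.
Hydraulic gradient: i = |Δh| / L = 6.84 / 114 = 0.0600.

i ≈ 0.0600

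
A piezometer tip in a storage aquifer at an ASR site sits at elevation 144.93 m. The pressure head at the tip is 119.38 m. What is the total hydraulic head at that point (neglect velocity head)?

h = z + ψ = 144.93 + 119.38 = 264.31 m.

h ≈ 264.31 m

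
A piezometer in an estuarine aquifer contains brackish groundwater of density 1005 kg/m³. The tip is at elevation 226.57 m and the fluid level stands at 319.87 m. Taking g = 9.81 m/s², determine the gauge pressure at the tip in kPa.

P ≈ 920 kPa

Pressure head ψ = h − z = 319.87 − 226.57 = 93.30 m.
P = ρgψ = 1005 × 9.81 × 93.30 = 919849 Pa ≈ 920 kPa.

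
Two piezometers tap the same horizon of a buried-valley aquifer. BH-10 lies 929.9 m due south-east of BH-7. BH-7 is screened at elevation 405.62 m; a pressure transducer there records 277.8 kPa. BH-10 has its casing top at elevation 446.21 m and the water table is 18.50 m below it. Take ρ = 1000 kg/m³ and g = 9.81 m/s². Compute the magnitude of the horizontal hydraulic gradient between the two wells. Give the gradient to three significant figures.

Pressure head at BH-7: ψ = P/(ρg) = 277.8×1000 / (1000 × 9.81) = 28.32 m.
Total head at BH-7: h = z + ψ = 405.62 + 28.32 = 433.94 m.
Total head at BH-10: h = 446.21 − 18.50 = 427.71 m.
Head difference: h(BH-7) − h(BH-10) = 433.94 − 427.71 = 6.23 m.
Hydraulic gradient: i = |Δh| / L = 6.23 / 929.9 = 0.00670.

i ≈ 0.00670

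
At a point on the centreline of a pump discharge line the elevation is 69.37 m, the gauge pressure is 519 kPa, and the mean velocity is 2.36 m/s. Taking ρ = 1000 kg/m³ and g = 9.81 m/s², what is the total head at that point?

h ≈ 122.56 m

Pressure head ψ = P/(ρg) = 519×1000 / (1000 × 9.81) = 52.91 m.
Velocity head = v²/(2g) = 2.36² / (2 × 9.81) = 0.284 m.
h = z + ψ + v²/(2g) = 69.37 + 52.91 + 0.284 = 122.56 m.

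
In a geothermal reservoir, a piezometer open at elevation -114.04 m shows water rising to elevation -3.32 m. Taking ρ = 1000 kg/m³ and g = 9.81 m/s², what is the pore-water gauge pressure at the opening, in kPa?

Pressure head ψ = h − z = -3.32 − (-114.04) = 110.72 m.
P = ρgψ = 1000 × 9.81 × 110.72 = 1086163 Pa ≈ 1090 kPa.

P ≈ 1090 kPa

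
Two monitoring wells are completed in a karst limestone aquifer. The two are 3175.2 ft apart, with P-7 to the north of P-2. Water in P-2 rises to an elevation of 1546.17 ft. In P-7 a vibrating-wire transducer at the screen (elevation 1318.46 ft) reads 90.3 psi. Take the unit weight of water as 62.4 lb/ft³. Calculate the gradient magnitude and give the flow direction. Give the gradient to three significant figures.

Total head at P-2: h = 1546.17 ft (water level in the piezometer is the total head).
Pressure head at P-7: ψ = 144·P/γ = 144 × 90.3 / 62.4 = 208.38 ft.
Total head at P-7: h = z + ψ = 1318.46 + 208.38 = 1526.84 ft.
Head difference: h(P-2) − h(P-7) = 1546.17 − 1526.84 = 19.33 ft.
Hydraulic gradient: i = |Δh| / L = 19.33 / 3175.2 = 0.00609.
Flow is from higher to lower head: from P-2 toward P-7, i.e. toward the north.

i ≈ 0.00609; groundwater flows toward the north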